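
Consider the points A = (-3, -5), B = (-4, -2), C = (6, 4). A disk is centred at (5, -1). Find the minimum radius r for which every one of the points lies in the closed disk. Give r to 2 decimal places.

The required radius is the distance from (5, -1) to the farthest point.
Squared distances: 80, 82, 26.
Maximum is 82, attained at B.
r = √82 ≈ 9.06.

9.06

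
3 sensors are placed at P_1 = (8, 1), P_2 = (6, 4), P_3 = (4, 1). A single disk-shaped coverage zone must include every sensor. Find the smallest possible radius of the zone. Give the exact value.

13/6

Side lengths²: P_1P_2² = 13, P_1P_3² = 16, P_2P_3² = 13.
Since P_1P_3² = 16 < 13 + 13 = 26, the triangle is acute, so the smallest enclosing circle is the circumcircle.
Circumcentre = (6, 11/6), r² = 169/36.
r = √(169/36) = 13/6.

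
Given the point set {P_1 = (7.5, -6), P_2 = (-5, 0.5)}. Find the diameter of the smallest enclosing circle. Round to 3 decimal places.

The smallest circle enclosing two points has them as diameter endpoints.
Centre = midpoint = (1.25, -2.75); r² = |P_1P_2|²/4 = 198.5/4 = 49.625.
Diameter = 2r = 2√(49.625) ≈ 14.089.

14.089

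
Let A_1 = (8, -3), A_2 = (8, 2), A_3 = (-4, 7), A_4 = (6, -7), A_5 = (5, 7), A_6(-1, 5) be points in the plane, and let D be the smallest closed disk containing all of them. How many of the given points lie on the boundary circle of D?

2

By Welzl's lemma the MEC is supported by two points (diametrically opposite) or three points (on a circumcircle).
The farthest pair is A_3–A_4 with squared distance 296. The circle on this segment as diameter has centre (1, 0) and r² = 296/4 = 74.
Check A_1: distance² to centre = 58 ≤ 74, so it lies inside.
All remaining points lie in this disk, and no smaller disk contains both endpoints, so this is the minimum enclosing circle.
The points at distance exactly r from the centre are A_3, A_4 — 2 points.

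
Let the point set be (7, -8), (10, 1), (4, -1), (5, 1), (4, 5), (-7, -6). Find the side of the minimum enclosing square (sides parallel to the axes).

17

The bounding box has width 17 and height 13.
An axis-aligned square enclosing the set must have side ≥ max(width, height).
So the minimum side is max(17, 13) = 17.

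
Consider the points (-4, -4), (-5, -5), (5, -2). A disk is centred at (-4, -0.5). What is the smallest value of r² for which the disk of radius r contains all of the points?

83.25

The required radius is the distance from (-4, -0.5) to the farthest point.
Squared distances: 12.25, 21.25, 83.25.
Maximum is 83.25, attained at (5, -2).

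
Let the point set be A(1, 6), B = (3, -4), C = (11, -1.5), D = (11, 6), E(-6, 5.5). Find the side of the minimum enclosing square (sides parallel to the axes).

The bounding box has width 17 and height 10.
An axis-aligned square enclosing the set must have side ≥ max(width, height).
So the minimum side is max(17, 10) = 17.

17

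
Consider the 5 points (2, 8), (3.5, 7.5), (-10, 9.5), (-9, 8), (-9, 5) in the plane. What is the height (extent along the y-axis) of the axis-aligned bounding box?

4.5

max y = 9.5, min y = 5, so height = 4.5.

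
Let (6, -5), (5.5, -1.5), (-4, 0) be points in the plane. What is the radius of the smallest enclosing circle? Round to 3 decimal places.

Call the three points A, B, C in the order given.
Side lengths²: AB² = 12.5, AC² = 125, BC² = 92.5.
Since AC² = 125 ≥ 92.5 + 12.5 = 105, the angle opposite AC is not acute, so the smallest enclosing circle has AC as diameter.
Centre = midpoint of AC = (1, -2.5), r² = 125/4 = 31.25.
r = √(31.25) ≈ 5.590.

5.590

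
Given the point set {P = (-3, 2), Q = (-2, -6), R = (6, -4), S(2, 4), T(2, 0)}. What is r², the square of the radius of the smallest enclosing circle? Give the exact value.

By Welzl's lemma the MEC is supported by two points (diametrically opposite) or three points (on a circumcircle).
The minimum enclosing circle is determined by three boundary points: Q, R, S.
Their circumcentre is (10/9, -13/9) with r² = 2465/81.
The farthest remaining point P is at distance² 2330/81 ≤ 2465/81.

2465/81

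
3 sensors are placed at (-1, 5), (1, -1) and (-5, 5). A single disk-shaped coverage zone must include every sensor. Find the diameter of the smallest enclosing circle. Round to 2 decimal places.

Call the three points A, B, C in the order given.
Side lengths²: AB² = 40, AC² = 16, BC² = 72.
Since BC² = 72 ≥ 40 + 16 = 56, the angle opposite BC is not acute, so the smallest enclosing circle has BC as diameter.
Centre = midpoint of BC = (-2, 2), r² = 72/4 = 18.
Diameter = 2r = 2√18 ≈ 8.49.

8.49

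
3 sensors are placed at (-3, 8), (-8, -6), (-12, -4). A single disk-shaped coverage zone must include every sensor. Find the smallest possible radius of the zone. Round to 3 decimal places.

Call the three points A, B, C in the order given.
Side lengths²: AB² = 221, AC² = 225, BC² = 20.
Since AC² = 225 < 221 + 20 = 241, the triangle is acute, so the smallest enclosing circle is the circumcircle.
Circumcentre = (-149/22, 16/11), r² = 27625/484.
r = √(27625/484) ≈ 7.555.

7.555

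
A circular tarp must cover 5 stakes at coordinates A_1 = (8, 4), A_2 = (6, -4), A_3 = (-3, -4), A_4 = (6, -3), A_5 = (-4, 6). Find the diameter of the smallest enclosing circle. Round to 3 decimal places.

The minimum enclosing circle is determined by three boundary points: A_1, A_2, A_5.
Their circumcentre is (1.4, 1.4) with r² = 50.32.
The farthest remaining point A_3 is at distance² 48.52 ≤ 50.32.
Diameter = 2r = 2√(50.32) ≈ 14.187.

14.187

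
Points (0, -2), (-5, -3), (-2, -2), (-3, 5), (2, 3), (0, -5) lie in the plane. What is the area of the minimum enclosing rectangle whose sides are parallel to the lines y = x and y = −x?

84.5

In coordinates u = x + y, v = x − y the rectangle is axis-aligned; the map (x,y)→(u,v) scales areas by 2.
u-values: -2, -8, -4, 2, 5, -5; range = 5 − (-8) = 13.
v-values: 2, -2, 0, -8, -1, 5; range = 5 − (-8) = 13.
Area = (13 × 13) / 2 = 84.5.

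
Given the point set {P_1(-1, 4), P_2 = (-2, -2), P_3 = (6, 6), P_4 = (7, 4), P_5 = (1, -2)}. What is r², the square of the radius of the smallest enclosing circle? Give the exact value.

32

By Welzl's lemma the MEC is supported by two points (diametrically opposite) or three points (on a circumcircle).
The farthest pair is P_2–P_3 with squared distance 128. The circle on this segment as diameter has centre (2, 2) and r² = 128/4 = 32.
Check P_1: distance² to centre = 13 ≤ 32, so it lies inside.
All remaining points lie in this disk, and no smaller disk contains both endpoints, so this is the minimum enclosing circle.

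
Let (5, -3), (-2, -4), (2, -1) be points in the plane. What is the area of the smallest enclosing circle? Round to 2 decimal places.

39.27

Call the three points A, B, C in the order given.
Side lengths²: AB² = 50, AC² = 13, BC² = 25.
Since AB² = 50 ≥ 25 + 13 = 38, the angle opposite AB is not acute, so the smallest enclosing circle has AB as diameter.
Centre = midpoint of AB = (1.5, -3.5), r² = 50/4 = 12.5.
Area = π·r² = π·12.5 ≈ 39.27.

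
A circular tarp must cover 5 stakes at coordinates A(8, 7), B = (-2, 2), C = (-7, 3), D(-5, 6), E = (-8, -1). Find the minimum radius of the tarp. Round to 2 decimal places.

8.94

A smallest enclosing disk is always determined by at most three of the input points on its boundary.
The farthest pair is A–E with squared distance 320. The circle on this segment as diameter has centre (0, 3) and r² = 320/4 = 80.
Check B: distance² to centre = 5 ≤ 80, so it lies inside.
All remaining points lie in this disk, and no smaller disk contains both endpoints, so this is the minimum enclosing circle.
r = √80 ≈ 8.94.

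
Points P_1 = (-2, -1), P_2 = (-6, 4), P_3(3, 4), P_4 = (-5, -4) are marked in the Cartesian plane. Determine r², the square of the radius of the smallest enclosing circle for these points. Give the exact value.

32.5

A smallest enclosing disk is always determined by at most three of the input points on its boundary.
The minimum enclosing circle is determined by three boundary points: P_2, P_3, P_4.
Their circumcentre is (-1.5, 0.5) with r² = 32.5.
The farthest remaining point P_1 is at distance² 2.5 ≤ 32.5.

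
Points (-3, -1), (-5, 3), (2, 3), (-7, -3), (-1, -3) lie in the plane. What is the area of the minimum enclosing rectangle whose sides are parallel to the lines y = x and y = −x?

75

In coordinates u = x + y, v = x − y the rectangle is axis-aligned; the map (x,y)→(u,v) scales areas by 2.
u-values: -4, -2, 5, -10, -4; range = 5 − (-10) = 15.
v-values: -2, -8, -1, -4, 2; range = 2 − (-8) = 10.
Area = (15 × 10) / 2 = 75.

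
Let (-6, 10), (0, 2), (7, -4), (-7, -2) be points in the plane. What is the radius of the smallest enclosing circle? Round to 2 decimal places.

The minimum enclosing circle of a finite set is fixed by two of the points (as a diameter) or three (as a circumcircle).
The farthest pair is (-6, 10)–(7, -4) with squared distance 365. The circle on this segment as diameter has centre (0.5, 3) and r² = 365/4 = 91.25.
Check (0, 2): distance² to centre = 1.25 ≤ 91.25, so it lies inside.
All remaining points lie in this disk, and no smaller disk contains both endpoints, so this is the minimum enclosing circle.
r = √(91.25) ≈ 9.55.

9.55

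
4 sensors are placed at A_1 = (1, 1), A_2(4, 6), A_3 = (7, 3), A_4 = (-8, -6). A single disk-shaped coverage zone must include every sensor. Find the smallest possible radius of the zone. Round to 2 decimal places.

8.75

The minimum enclosing circle of a finite set is fixed by two of the points (as a diameter) or three (as a circumcircle).
The farthest pair is A_3–A_4 with squared distance 306. The circle on this segment as diameter has centre (-0.5, -1.5) and r² = 306/4 = 76.5.
Check A_1: distance² to centre = 8.5 ≤ 76.5, so it lies inside.
All remaining points lie in this disk, and no smaller disk contains both endpoints, so this is the minimum enclosing circle.
r = √(76.5) ≈ 8.75.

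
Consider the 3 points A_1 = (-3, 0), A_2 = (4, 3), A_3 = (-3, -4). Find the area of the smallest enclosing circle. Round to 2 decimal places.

Side lengths²: A_1A_2² = 58, A_1A_3² = 16, A_2A_3² = 98.
Since A_2A_3² = 98 ≥ 58 + 16 = 74, the angle opposite A_2A_3 is not acute, so the smallest enclosing circle has A_2A_3 as diameter.
Centre = midpoint of A_2A_3 = (0.5, -0.5), r² = 98/4 = 24.5.
Area = π·r² = π·24.5 ≈ 76.97.

76.97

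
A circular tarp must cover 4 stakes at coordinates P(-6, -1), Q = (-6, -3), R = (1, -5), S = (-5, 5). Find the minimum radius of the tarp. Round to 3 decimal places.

The farthest pair is R–S with squared distance 136. The circle on this segment as diameter has centre (-2, 0) and r² = 136/4 = 34.
Check P: distance² to centre = 17 ≤ 34, so it lies inside.
All remaining points lie in this disk, and no smaller disk contains both endpoints, so this is the minimum enclosing circle.
r = √34 ≈ 5.831.

5.831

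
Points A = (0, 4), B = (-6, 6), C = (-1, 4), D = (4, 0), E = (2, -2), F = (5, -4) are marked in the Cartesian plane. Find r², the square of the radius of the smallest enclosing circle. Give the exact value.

55.25

The farthest pair is B–F with squared distance 221. The circle on this segment as diameter has centre (-0.5, 1) and r² = 221/4 = 55.25.
Check A: distance² to centre = 9.25 ≤ 55.25, so it lies inside.
All remaining points lie in this disk, and no smaller disk contains both endpoints, so this is the minimum enclosing circle.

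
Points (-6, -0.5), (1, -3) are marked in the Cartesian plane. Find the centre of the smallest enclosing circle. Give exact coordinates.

The smallest circle enclosing two points has them as diameter endpoints.
Centre = midpoint = (-2.5, -1.75); r² = |(-6, -0.5)−(1, -3)|²/4 = 55.25/4 = 13.8125.
Centre = (-2.5, -1.75).

(-2.5, -1.75)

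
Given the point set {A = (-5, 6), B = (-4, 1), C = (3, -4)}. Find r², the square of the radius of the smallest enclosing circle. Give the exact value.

41

Side lengths²: AB² = 26, AC² = 164, BC² = 74.
Since AC² = 164 ≥ 74 + 26 = 100, the angle opposite AC is not acute, so the smallest enclosing circle has AC as diameter.
Centre = midpoint of AC = (-1, 1), r² = 164/4 = 41.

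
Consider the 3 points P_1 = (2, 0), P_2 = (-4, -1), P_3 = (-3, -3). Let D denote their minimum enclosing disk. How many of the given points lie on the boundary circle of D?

Side lengths²: P_1P_2² = 37, P_1P_3² = 34, P_2P_3² = 5.
Since P_1P_2² = 37 < 34 + 5 = 39, the triangle is acute, so the smallest enclosing circle is the circumcircle.
Circumcentre = (-25/26, -19/26), r² = 3145/338.
The points at distance exactly r from the centre are P_1, P_2, P_3 — 3 points.

3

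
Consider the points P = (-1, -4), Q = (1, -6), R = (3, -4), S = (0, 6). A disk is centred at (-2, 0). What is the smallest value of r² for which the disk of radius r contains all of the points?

The required radius is the distance from (-2, 0) to the farthest point.
Squared distances: 17, 45, 41, 40.
Maximum is 45, attained at Q.

45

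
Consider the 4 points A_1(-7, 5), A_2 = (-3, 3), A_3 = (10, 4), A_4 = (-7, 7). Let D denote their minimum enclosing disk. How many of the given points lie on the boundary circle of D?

The minimum enclosing circle of a finite set is fixed by two of the points (as a diameter) or three (as a circumcircle).
The farthest pair is A_3–A_4 with squared distance 298. The circle on this segment as diameter has centre (1.5, 5.5) and r² = 298/4 = 74.5.
Check A_1: distance² to centre = 72.5 ≤ 74.5, so it lies inside.
All remaining points lie in this disk, and no smaller disk contains both endpoints, so this is the minimum enclosing circle.
The points at distance exactly r from the centre are A_3, A_4 — 2 points.

2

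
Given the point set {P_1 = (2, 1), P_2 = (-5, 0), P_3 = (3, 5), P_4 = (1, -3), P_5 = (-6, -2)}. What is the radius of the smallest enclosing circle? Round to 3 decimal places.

The farthest pair is P_3–P_5 with squared distance 130. The circle on this segment as diameter has centre (-1.5, 1.5) and r² = 130/4 = 32.5.
Check P_1: distance² to centre = 12.5 ≤ 32.5, so it lies inside.
All remaining points lie in this disk, and no smaller disk contains both endpoints, so this is the minimum enclosing circle.
r = √(32.5) ≈ 5.701.

5.701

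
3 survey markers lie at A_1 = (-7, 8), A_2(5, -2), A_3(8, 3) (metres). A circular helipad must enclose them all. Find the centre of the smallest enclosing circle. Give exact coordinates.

(1/9, 13/3)

Side lengths²: A_1A_2² = 244, A_1A_3² = 250, A_2A_3² = 34.
Since A_1A_3² = 250 < 244 + 34 = 278, the triangle is acute, so the smallest enclosing circle is the circumcircle.
Circumcentre = (1/9, 13/3), r² = 5185/81.
Centre = (1/9, 13/3).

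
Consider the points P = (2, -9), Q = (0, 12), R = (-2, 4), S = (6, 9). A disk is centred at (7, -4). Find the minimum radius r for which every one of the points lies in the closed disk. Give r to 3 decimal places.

The required radius is the distance from (7, -4) to the farthest point.
Squared distances: 50, 305, 145, 170.
Maximum is 305, attained at Q.
r = √305 ≈ 17.464.

17.464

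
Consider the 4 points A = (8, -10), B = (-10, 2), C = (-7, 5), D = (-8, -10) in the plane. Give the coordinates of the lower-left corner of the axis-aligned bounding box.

x-range [-10, 8], y-range [-10, 5].
The lower-left corner is (-10, -10).

(-10, -10)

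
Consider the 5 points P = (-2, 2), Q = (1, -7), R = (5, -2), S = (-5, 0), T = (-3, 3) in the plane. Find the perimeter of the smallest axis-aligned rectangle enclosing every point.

40

Width = max x − min x = 5 − (-5) = 10.
Height = max y − min y = 3 − (-7) = 10.
Perimeter = 2(10 + 10) = 40.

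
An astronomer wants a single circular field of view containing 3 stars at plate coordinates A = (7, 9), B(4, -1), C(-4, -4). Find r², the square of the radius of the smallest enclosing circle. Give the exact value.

72.5

Side lengths²: AB² = 109, AC² = 290, BC² = 73.
Since AC² = 290 ≥ 109 + 73 = 182, the angle opposite AC is not acute, so the smallest enclosing circle has AC as diameter.
Centre = midpoint of AC = (1.5, 2.5), r² = 290/4 = 72.5.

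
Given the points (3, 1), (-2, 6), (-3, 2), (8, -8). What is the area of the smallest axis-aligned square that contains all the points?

The bounding box has width 11 and height 14.
An axis-aligned square enclosing the set must have side ≥ max(width, height).
So the minimum side is max(11, 14) = 14.
Area = 14² = 196.

196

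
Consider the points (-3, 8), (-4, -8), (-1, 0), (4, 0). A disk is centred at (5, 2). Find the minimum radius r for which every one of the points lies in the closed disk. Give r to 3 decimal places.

The required radius is the distance from (5, 2) to the farthest point.
Squared distances: 100, 181, 40, 5.
Maximum is 181, attained at (-4, -8).
r = √181 ≈ 13.454.

13.454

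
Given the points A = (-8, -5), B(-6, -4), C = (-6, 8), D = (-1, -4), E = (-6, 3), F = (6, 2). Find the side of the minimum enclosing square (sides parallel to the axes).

14

The bounding box has width 14 and height 13.
An axis-aligned square enclosing the set must have side ≥ max(width, height).
So the minimum side is max(14, 13) = 14.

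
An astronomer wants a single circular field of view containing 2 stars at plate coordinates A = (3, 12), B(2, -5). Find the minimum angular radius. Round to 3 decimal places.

The smallest circle enclosing two points has them as diameter endpoints.
Centre = midpoint = (2.5, 3.5); r² = |AB|²/4 = 290/4 = 72.5.
r = √(72.5) ≈ 8.515.

8.515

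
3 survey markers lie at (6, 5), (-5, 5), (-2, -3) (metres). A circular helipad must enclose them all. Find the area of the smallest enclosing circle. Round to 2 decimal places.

Call the three points A, B, C in the order given.
Side lengths²: AB² = 121, AC² = 128, BC² = 73.
Since AC² = 128 < 121 + 73 = 194, the triangle is acute, so the smallest enclosing circle is the circumcircle.
Circumcentre = (0.5, 2.5), r² = 36.5.
Area = π·r² = π·36.5 ≈ 114.67.

114.67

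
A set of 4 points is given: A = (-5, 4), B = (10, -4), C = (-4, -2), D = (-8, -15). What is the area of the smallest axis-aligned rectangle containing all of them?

x ranges over [-8, 10], width 18.
y ranges over [-15, 4], height 19.
Area = 18 × 19 = 342.

342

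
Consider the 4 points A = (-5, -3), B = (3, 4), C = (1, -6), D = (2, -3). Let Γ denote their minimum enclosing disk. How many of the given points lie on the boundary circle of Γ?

The minimum enclosing circle is determined by three boundary points: A, B, C.
Their circumcentre is (-1/22, -13/22) with r² = 7345/242.
The farthest remaining point D is at distance² 2417/242 ≤ 7345/242.
The points at distance exactly r from the centre are A, B, C — 3 points.

3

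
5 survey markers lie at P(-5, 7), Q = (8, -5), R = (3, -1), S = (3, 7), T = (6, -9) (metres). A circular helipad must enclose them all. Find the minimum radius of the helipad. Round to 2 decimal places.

9.71

The minimum enclosing circle of a finite set is fixed by two of the points (as a diameter) or three (as a circumcircle).
The farthest pair is P–T with squared distance 377. The circle on this segment as diameter has centre (0.5, -1) and r² = 377/4 = 94.25.
Check Q: distance² to centre = 72.25 ≤ 94.25, so it lies inside.
All remaining points lie in this disk, and no smaller disk contains both endpoints, so this is the minimum enclosing circle.
r = √(94.25) ≈ 9.71.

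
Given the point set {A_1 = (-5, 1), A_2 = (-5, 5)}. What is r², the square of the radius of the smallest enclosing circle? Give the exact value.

4

The smallest circle enclosing two points has them as diameter endpoints.
Centre = midpoint = (-5, 3); r² = |A_1A_2|²/4 = 16/4 = 4.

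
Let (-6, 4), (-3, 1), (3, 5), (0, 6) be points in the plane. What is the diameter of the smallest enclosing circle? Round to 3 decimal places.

9.055

A smallest enclosing disk is always determined by at most three of the input points on its boundary.
The farthest pair is (-6, 4)–(3, 5) with squared distance 82. The circle on this segment as diameter has centre (-1.5, 4.5) and r² = 82/4 = 20.5.
Check (-3, 1): distance² to centre = 14.5 ≤ 20.5, so it lies inside.
All remaining points lie in this disk, and no smaller disk contains both endpoints, so this is the minimum enclosing circle.
Diameter = 2r = 2√(20.5) ≈ 9.055.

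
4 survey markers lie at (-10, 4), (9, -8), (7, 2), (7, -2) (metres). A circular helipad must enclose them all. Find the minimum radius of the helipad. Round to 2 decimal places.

The farthest pair is (-10, 4)–(9, -8) with squared distance 505. The circle on this segment as diameter has centre (-0.5, -2) and r² = 505/4 = 126.25.
Check (7, 2): distance² to centre = 72.25 ≤ 126.25, so it lies inside.
All remaining points lie in this disk, and no smaller disk contains both endpoints, so this is the minimum enclosing circle.
r = √(126.25) ≈ 11.24.

11.24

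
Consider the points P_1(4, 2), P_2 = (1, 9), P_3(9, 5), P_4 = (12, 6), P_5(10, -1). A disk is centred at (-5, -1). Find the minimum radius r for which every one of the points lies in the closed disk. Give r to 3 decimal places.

18.385

The required radius is the distance from (-5, -1) to the farthest point.
Squared distances: 90, 136, 232, 338, 225.
Maximum is 338, attained at P_4.
r = √338 ≈ 18.385.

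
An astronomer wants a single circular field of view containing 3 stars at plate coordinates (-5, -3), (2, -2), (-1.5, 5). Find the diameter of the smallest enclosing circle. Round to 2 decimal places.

Call the three points A, B, C in the order given.
Side lengths²: AB² = 50, AC² = 76.25, BC² = 61.25.
Since AC² = 76.25 < 61.25 + 50 = 111.25, the triangle is acute, so the smallest enclosing circle is the circumcircle.
Circumcentre = (-23/12, 5/12), r² = 1525/72.
Diameter = 2r = 2√(1525/72) ≈ 9.20.

9.20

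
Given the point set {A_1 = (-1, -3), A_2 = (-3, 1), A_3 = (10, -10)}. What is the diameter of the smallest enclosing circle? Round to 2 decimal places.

17.03

Side lengths²: A_1A_2² = 20, A_1A_3² = 170, A_2A_3² = 290.
Since A_2A_3² = 290 ≥ 170 + 20 = 190, the angle opposite A_2A_3 is not acute, so the smallest enclosing circle has A_2A_3 as diameter.
Centre = midpoint of A_2A_3 = (3.5, -4.5), r² = 290/4 = 72.5.
Diameter = 2r = 2√(72.5) ≈ 17.03.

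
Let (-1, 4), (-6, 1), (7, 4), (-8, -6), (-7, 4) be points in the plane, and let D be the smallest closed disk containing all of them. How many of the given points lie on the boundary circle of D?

2

A smallest enclosing disk is always determined by at most three of the input points on its boundary.
The farthest pair is (7, 4)–(-8, -6) with squared distance 325. The circle on this segment as diameter has centre (-0.5, -1) and r² = 325/4 = 81.25.
Check (-1, 4): distance² to centre = 25.25 ≤ 81.25, so it lies inside.
All remaining points lie in this disk, and no smaller disk contains both endpoints, so this is the minimum enclosing circle.
The points at distance exactly r from the centre are (7, 4), (-8, -6) — 2 points.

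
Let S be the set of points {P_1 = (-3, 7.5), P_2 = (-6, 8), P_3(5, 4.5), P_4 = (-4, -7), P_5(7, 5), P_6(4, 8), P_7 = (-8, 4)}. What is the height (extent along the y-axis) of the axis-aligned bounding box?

max y = 8, min y = -7, so height = 15.

15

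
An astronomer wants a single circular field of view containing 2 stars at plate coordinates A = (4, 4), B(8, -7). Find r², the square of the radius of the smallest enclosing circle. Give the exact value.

The smallest circle enclosing two points has them as diameter endpoints.
Centre = midpoint = (6, -1.5); r² = |AB|²/4 = 137/4 = 34.25.

34.25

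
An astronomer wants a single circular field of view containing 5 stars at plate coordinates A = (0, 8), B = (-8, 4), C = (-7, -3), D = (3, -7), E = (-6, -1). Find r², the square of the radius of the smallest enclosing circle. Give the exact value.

65

A smallest enclosing disk is always determined by at most three of the input points on its boundary.
The minimum enclosing circle is determined by three boundary points: A, B, D.
Their circumcentre is (-1, 0) with r² = 65.
The farthest remaining point C is at distance² 45 ≤ 65.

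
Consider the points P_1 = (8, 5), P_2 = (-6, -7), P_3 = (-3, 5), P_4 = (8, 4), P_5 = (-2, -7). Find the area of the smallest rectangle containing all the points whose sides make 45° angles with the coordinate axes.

In coordinates u = x + y, v = x − y the rectangle is axis-aligned; the map (x,y)→(u,v) scales areas by 2.
u-values: 13, -13, 2, 12, -9; range = 13 − (-13) = 26.
v-values: 3, 1, -8, 4, 5; range = 5 − (-8) = 13.
Area = (26 × 13) / 2 = 169.

169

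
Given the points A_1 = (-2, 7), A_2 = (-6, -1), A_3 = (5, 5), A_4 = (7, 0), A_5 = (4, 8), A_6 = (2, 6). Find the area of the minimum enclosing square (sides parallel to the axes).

The bounding box has width 13 and height 9.
An axis-aligned square enclosing the set must have side ≥ max(width, height).
So the minimum side is max(13, 9) = 13.
Area = 13² = 169.

169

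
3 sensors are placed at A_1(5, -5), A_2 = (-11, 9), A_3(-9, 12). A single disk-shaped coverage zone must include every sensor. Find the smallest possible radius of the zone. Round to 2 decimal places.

11.01

Side lengths²: A_1A_2² = 452, A_1A_3² = 485, A_2A_3² = 13.
Since A_1A_3² = 485 ≥ 452 + 13 = 465, the angle opposite A_1A_3 is not acute, so the smallest enclosing circle has A_1A_3 as diameter.
Centre = midpoint of A_1A_3 = (-2, 3.5), r² = 485/4 = 121.25.
r = √(121.25) ≈ 11.01.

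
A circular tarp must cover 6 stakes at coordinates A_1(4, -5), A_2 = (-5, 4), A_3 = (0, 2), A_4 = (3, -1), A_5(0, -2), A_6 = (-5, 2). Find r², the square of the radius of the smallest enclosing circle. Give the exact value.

40.5

A smallest enclosing disk is always determined by at most three of the input points on its boundary.
The farthest pair is A_1–A_2 with squared distance 162. The circle on this segment as diameter has centre (-0.5, -0.5) and r² = 162/4 = 40.5.
Check A_3: distance² to centre = 6.5 ≤ 40.5, so it lies inside.
All remaining points lie in this disk, and no smaller disk contains both endpoints, so this is the minimum enclosing circle.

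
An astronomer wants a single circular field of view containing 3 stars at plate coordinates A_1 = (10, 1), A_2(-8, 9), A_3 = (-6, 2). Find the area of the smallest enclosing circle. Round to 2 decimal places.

Side lengths²: A_1A_2² = 388, A_1A_3² = 257, A_2A_3² = 53.
Since A_1A_2² = 388 ≥ 257 + 53 = 310, the angle opposite A_1A_2 is not acute, so the smallest enclosing circle has A_1A_2 as diameter.
Centre = midpoint of A_1A_2 = (1, 5), r² = 388/4 = 97.
Area = π·r² = π·97 ≈ 304.73.

304.73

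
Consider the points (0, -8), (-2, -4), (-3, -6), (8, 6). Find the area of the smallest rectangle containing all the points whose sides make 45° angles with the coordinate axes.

In coordinates u = x + y, v = x − y the rectangle is axis-aligned; the map (x,y)→(u,v) scales areas by 2.
u-values: -8, -6, -9, 14; range = 14 − (-9) = 23.
v-values: 8, 2, 3, 2; range = 8 − 2 = 6.
Area = (23 × 6) / 2 = 69.

69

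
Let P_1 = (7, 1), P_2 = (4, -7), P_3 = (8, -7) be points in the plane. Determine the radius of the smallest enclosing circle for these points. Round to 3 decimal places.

4.305

Side lengths²: P_1P_2² = 73, P_1P_3² = 65, P_2P_3² = 16.
Since P_1P_2² = 73 < 65 + 16 = 81, the triangle is acute, so the smallest enclosing circle is the circumcircle.
Circumcentre = (6, -3.1875), r² = 18.53515625.
r = √(18.53515625) ≈ 4.305.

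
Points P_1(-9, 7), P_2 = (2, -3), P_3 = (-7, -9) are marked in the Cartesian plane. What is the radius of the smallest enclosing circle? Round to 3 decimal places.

8.310

Side lengths²: P_1P_2² = 221, P_1P_3² = 260, P_2P_3² = 117.
Since P_1P_3² = 260 < 221 + 117 = 338, the triangle is acute, so the smallest enclosing circle is the circumcircle.
Circumcentre = (-6, -0.75), r² = 69.0625.
r = √(69.0625) ≈ 8.310.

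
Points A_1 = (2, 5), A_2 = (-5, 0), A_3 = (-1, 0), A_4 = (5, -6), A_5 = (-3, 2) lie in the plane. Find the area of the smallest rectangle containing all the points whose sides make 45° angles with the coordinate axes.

In coordinates u = x + y, v = x − y the rectangle is axis-aligned; the map (x,y)→(u,v) scales areas by 2.
u-values: 7, -5, -1, -1, -1; range = 7 − (-5) = 12.
v-values: -3, -5, -1, 11, -5; range = 11 − (-5) = 16.
Area = (12 × 16) / 2 = 96.

96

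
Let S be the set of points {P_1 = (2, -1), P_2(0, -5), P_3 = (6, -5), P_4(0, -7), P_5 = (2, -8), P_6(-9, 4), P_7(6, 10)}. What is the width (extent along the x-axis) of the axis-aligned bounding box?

max x = 6, min x = -9, so width = 15.

15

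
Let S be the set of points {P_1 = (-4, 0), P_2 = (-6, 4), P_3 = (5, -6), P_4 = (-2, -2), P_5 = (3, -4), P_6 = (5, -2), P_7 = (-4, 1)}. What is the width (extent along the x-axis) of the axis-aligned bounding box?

max x = 5, min x = -6, so width = 11.

11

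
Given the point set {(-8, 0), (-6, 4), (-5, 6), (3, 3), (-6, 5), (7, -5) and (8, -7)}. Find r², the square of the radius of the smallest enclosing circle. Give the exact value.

By Welzl's lemma the MEC is supported by two points (diametrically opposite) or three points (on a circumcircle).
The farthest pair is (-6, 5)–(8, -7) with squared distance 340. The circle on this segment as diameter has centre (1, -1) and r² = 340/4 = 85.
Check (-8, 0): distance² to centre = 82 ≤ 85, so it lies inside.
All remaining points lie in this disk, and no smaller disk contains both endpoints, so this is the minimum enclosing circle.

85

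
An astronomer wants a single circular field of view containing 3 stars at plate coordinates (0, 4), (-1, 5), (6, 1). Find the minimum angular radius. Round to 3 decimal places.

Call the three points A, B, C in the order given.
Side lengths²: AB² = 2, AC² = 45, BC² = 65.
Since BC² = 65 ≥ 45 + 2 = 47, the angle opposite BC is not acute, so the smallest enclosing circle has BC as diameter.
Centre = midpoint of BC = (2.5, 3), r² = 65/4 = 16.25.
r = √(16.25) ≈ 4.031.

4.031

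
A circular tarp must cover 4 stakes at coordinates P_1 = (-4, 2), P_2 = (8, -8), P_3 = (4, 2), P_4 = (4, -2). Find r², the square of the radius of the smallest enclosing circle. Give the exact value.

61

The minimum enclosing circle of a finite set is fixed by two of the points (as a diameter) or three (as a circumcircle).
The farthest pair is P_1–P_2 with squared distance 244. The circle on this segment as diameter has centre (2, -3) and r² = 244/4 = 61.
Check P_3: distance² to centre = 29 ≤ 61, so it lies inside.
All remaining points lie in this disk, and no smaller disk contains both endpoints, so this is the minimum enclosing circle.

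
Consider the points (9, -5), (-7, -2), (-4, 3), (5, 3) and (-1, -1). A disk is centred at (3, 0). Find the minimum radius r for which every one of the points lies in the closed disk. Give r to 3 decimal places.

The required radius is the distance from (3, 0) to the farthest point.
Squared distances: 61, 104, 58, 13, 17.
Maximum is 104, attained at (-7, -2).
r = √104 ≈ 10.198.

10.198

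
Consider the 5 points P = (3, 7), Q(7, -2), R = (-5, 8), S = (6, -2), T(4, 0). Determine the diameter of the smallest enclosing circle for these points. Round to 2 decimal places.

15.62

A smallest enclosing disk is always determined by at most three of the input points on its boundary.
The farthest pair is Q–R with squared distance 244. The circle on this segment as diameter has centre (1, 3) and r² = 244/4 = 61.
Check P: distance² to centre = 20 ≤ 61, so it lies inside.
All remaining points lie in this disk, and no smaller disk contains both endpoints, so this is the minimum enclosing circle.
Diameter = 2r = 2√61 ≈ 15.62.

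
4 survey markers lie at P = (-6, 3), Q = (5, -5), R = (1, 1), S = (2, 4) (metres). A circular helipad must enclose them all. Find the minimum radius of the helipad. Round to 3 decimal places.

By Welzl's lemma the MEC is supported by two points (diametrically opposite) or three points (on a circumcircle).
The farthest pair is P–Q with squared distance 185. The circle on this segment as diameter has centre (-0.5, -1) and r² = 185/4 = 46.25.
Check R: distance² to centre = 6.25 ≤ 46.25, so it lies inside.
All remaining points lie in this disk, and no smaller disk contains both endpoints, so this is the minimum enclosing circle.
r = √(46.25) ≈ 6.801.

6.801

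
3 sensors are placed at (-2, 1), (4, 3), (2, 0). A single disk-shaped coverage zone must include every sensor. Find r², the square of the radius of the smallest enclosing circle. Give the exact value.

10

Call the three points A, B, C in the order given.
Side lengths²: AB² = 40, AC² = 17, BC² = 13.
Since AB² = 40 ≥ 17 + 13 = 30, the angle opposite AB is not acute, so the smallest enclosing circle has AB as diameter.
Centre = midpoint of AB = (1, 2), r² = 40/4 = 10.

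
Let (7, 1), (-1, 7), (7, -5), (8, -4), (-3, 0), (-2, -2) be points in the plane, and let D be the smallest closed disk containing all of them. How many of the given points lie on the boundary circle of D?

2

By Welzl's lemma the MEC is supported by two points (diametrically opposite) or three points (on a circumcircle).
The farthest pair is (-1, 7)–(7, -5) with squared distance 208. The circle on this segment as diameter has centre (3, 1) and r² = 208/4 = 52.
Check (7, 1): distance² to centre = 16 ≤ 52, so it lies inside.
All remaining points lie in this disk, and no smaller disk contains both endpoints, so this is the minimum enclosing circle.
The points at distance exactly r from the centre are (-1, 7), (7, -5) — 2 points.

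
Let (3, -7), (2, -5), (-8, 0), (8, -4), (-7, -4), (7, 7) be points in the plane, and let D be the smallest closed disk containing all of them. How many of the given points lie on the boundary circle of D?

A smallest enclosing disk is always determined by at most three of the input points on its boundary.
The minimum enclosing circle is determined by three boundary points: (8, -4), (-7, -4), (7, 7).
Their circumcentre is (0.5, 19/22) with r² = 19337/242.
The farthest remaining point (-8, 0) is at distance² 17665/242 ≤ 19337/242.
The points at distance exactly r from the centre are (8, -4), (-7, -4), (7, 7) — 3 points.

3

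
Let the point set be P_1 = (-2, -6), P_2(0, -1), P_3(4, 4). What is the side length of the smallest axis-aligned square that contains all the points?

10

The bounding box has width 6 and height 10.
An axis-aligned square enclosing the set must have side ≥ max(width, height).
So the minimum side is max(6, 10) = 10.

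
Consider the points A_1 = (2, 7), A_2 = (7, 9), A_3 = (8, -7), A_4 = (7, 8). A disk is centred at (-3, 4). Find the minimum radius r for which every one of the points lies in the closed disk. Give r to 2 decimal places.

The required radius is the distance from (-3, 4) to the farthest point.
Squared distances: 34, 125, 242, 116.
Maximum is 242, attained at A_3.
r = √242 ≈ 15.56.

15.56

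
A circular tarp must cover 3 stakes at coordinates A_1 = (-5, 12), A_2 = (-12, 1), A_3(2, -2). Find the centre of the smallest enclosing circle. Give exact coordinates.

Side lengths²: A_1A_2² = 170, A_1A_3² = 245, A_2A_3² = 205.
Since A_1A_3² = 245 < 205 + 170 = 375, the triangle is acute, so the smallest enclosing circle is the circumcircle.
Circumcentre = (-4.1, 3.7), r² = 69.7.
Centre = (-4.1, 3.7).

(-4.1, 3.7)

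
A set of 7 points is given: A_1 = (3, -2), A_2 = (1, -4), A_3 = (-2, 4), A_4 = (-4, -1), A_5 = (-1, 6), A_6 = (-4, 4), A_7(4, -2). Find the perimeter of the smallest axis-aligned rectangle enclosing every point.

Width = max x − min x = 4 − (-4) = 8.
Height = max y − min y = 6 − (-4) = 10.
Perimeter = 2(8 + 10) = 36.

36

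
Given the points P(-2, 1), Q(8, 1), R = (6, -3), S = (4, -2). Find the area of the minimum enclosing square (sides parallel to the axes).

100

The bounding box has width 10 and height 4.
An axis-aligned square enclosing the set must have side ≥ max(width, height).
So the minimum side is max(10, 4) = 10.
Area = 10² = 100.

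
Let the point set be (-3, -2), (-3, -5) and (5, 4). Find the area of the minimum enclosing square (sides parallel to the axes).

81

The bounding box has width 8 and height 9.
An axis-aligned square enclosing the set must have side ≥ max(width, height).
So the minimum side is max(8, 9) = 9.
Area = 9² = 81.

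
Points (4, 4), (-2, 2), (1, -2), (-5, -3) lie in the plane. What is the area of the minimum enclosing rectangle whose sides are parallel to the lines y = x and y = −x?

56

In coordinates u = x + y, v = x − y the rectangle is axis-aligned; the map (x,y)→(u,v) scales areas by 2.
u-values: 8, 0, -1, -8; range = 8 − (-8) = 16.
v-values: 0, -4, 3, -2; range = 3 − (-4) = 7.
Area = (16 × 7) / 2 = 56.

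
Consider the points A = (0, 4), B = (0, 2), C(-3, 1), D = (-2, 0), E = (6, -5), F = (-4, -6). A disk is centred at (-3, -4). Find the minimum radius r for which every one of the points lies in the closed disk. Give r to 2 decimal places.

9.06

The required radius is the distance from (-3, -4) to the farthest point.
Squared distances: 73, 45, 25, 17, 82, 5.
Maximum is 82, attained at E.
r = √82 ≈ 9.06.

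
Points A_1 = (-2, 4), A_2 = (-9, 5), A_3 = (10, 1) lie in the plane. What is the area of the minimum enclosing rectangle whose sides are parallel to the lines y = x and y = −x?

172.5

In coordinates u = x + y, v = x − y the rectangle is axis-aligned; the map (x,y)→(u,v) scales areas by 2.
u-values: 2, -4, 11; range = 11 − (-4) = 15.
v-values: -6, -14, 9; range = 9 − (-14) = 23.
Area = (15 × 23) / 2 = 172.5.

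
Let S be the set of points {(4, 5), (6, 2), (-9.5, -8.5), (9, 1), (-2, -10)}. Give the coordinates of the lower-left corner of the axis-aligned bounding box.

x-range [-9.5, 9], y-range [-10, 5].
The lower-left corner is (-9.5, -10).

(-9.5, -10)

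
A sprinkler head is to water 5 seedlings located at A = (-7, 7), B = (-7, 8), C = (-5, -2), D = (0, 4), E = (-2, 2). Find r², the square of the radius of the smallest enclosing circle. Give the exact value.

51545/1922

The minimum enclosing circle of a finite set is fixed by two of the points (as a diameter) or three (as a circumcircle).
The minimum enclosing circle is determined by three boundary points: B, C, D.
Their circumcentre is (-317/62, 197/62) with r² = 51545/1922.
The farthest remaining point A is at distance² 34929/1922 ≤ 51545/1922.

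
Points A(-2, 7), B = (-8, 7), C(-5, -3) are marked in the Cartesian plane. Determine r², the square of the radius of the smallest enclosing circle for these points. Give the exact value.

Side lengths²: AB² = 36, AC² = 109, BC² = 109.
Since BC² = 109 < 109 + 36 = 145, the triangle is acute, so the smallest enclosing circle is the circumcircle.
Circumcentre = (-5, 2.45), r² = 29.7025.

29.7025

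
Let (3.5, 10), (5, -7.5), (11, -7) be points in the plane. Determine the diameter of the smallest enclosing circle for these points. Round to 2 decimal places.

18.58

Call the three points A, B, C in the order given.
Side lengths²: AB² = 308.5, AC² = 345.25, BC² = 36.25.
Since AC² = 345.25 ≥ 308.5 + 36.25 = 344.75, the angle opposite AC is not acute, so the smallest enclosing circle has AC as diameter.
Centre = midpoint of AC = (7.25, 1.5), r² = 345.25/4 = 86.3125.
Diameter = 2r = 2√(86.3125) ≈ 18.58.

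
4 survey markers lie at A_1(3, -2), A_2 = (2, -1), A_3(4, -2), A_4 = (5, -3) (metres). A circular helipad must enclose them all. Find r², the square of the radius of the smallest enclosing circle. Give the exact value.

The minimum enclosing circle of a finite set is fixed by two of the points (as a diameter) or three (as a circumcircle).
The farthest pair is A_2–A_4 with squared distance 13. The circle on this segment as diameter has centre (3.5, -2) and r² = 13/4 = 3.25.
Check A_1: distance² to centre = 0.25 ≤ 3.25, so it lies inside.
All remaining points lie in this disk, and no smaller disk contains both endpoints, so this is the minimum enclosing circle.

3.25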